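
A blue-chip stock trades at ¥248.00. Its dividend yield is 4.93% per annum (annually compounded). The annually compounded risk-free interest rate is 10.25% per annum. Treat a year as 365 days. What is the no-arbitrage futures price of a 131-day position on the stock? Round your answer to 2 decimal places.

F = S · (1+r)^T / (1+q)^T
= 248.00 × 1.035642 / 1.017422 = 248.00 × 1.017908
F = ¥252.44

¥252.44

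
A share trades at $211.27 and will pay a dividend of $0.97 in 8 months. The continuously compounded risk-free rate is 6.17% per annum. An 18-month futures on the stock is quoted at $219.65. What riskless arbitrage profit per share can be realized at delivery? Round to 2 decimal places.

PV(dividends) I = 0.97·e^(−0.0617·8/12) = 0.9309
Fair futures F* = (S − I)·e^(rT) = (211.27 − 0.9309)·e^0.092550 = 210.3391 × 1.096968 = 230.7353
Market $219.65 < fair 230.7353: forward underpriced → reverse cash-and-carry (short the stock, invest proceeds at r, pay the dividends, go long the forward).
Profit at T = |F_mkt − F*| = |219.65 − 230.7353| = $11.09 per share

$11.09 per share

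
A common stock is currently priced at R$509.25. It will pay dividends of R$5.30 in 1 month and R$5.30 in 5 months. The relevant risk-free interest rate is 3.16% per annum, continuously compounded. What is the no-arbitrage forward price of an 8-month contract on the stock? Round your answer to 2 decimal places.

R$509.35

PV(dividends) I = 5.30·e^(−0.0316·1/12) + 5.30·e^(−0.0316·5/12)
I = 5.2861 + 5.2307 = 10.5168
F = (S − I)·e^(rT) = (509.25 − 10.5168) · e^(0.0316·8/12)
= 498.7332 · e^0.021067 = 498.7332 × 1.021290 = R$509.35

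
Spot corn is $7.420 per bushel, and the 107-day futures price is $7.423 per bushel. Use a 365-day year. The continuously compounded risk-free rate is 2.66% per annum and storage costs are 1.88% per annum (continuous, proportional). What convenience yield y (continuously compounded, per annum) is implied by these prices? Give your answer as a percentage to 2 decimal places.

4.40%

F = S·e^((r+u−y)T) ⇒ (r+u−y) = ln(F/S)/T
ln(7.423/7.420) = 0.000404; /T ⇒ 0.001378
y = r + u − ln(F/S)/T = 0.0266 + 0.0188 − 0.001378 = 0.044022
y = 4.40%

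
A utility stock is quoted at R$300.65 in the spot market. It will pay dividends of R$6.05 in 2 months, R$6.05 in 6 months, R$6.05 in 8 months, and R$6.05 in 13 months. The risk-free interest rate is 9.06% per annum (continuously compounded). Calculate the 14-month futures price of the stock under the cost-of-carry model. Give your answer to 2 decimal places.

R$308.69

PV(dividends) I = 6.05·e^(−0.0906·2/12) + 6.05·e^(−0.0906·6/12) + 6.05·e^(−0.0906·8/12) + 6.05·e^(−0.0906·13/12)
I = 5.9593 + 5.7820 + 5.6954 + 5.4844 = 22.9211
F = (S − I)·e^(rT) = (300.65 − 22.9211) · e^(0.0906·14/12)
= 277.7289 · e^0.105700 = 277.7289 × 1.111488 = R$308.69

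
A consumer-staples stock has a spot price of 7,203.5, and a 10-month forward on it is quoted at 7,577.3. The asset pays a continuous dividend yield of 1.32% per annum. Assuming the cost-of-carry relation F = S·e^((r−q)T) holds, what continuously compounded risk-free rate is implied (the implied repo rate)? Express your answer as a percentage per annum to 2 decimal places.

7.39%

From F = S·e^((r−q)T): (r − q) = ln(F/S)/T
ln(7577.3/7203.5) = ln(1.051891) = 0.050589
(r − q) = 0.050589 / (10/12) = 0.060707
r = ln(F/S)/T + q = 0.060707 + 0.0132 = 0.073907
r = 7.39%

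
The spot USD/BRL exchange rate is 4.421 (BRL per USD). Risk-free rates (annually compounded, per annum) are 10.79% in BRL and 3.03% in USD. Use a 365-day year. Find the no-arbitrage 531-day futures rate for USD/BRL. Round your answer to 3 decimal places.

By covered interest parity, F = S · (1+r_BRL)^T / (1+r_USD)^T
= 4.421 × 1.160751 / 1.044382 = 4.421 × 1.111424
F = 4.914 BRL per USD

4.914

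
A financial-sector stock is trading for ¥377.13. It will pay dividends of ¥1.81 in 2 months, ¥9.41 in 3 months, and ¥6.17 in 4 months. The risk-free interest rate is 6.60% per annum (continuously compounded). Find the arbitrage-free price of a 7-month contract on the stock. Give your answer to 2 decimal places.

PV(dividends) I = 1.81·e^(−0.0660·2/12) + 9.41·e^(−0.0660·3/12) + 6.17·e^(−0.0660·4/12)
I = 1.7902 + 9.2560 + 6.0357 = 17.0819
F = (S − I)·e^(rT) = (377.13 − 17.0819) · e^(0.0660·7/12)
= 360.0481 · e^0.038500 = 360.0481 × 1.039251 = ¥374.18

¥374.18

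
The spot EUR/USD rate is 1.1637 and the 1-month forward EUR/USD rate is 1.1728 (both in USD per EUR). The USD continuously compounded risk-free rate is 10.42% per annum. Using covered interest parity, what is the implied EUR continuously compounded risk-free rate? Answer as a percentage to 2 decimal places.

1.07%

F = S·e^((r_USD − r_EUR)T) ⇒ r_EUR = r_USD − ln(F/S)/T
ln(1.1728/1.1637) = 0.007789; /(1/12) = 0.093468
r_EUR = 0.1042 − 0.093468 = 0.010732
r_EUR = 1.07%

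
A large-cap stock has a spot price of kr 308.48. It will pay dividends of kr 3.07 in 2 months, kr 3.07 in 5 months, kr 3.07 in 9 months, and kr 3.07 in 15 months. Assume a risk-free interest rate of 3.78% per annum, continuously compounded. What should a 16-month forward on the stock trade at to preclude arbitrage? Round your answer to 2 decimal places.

PV(dividends) I = 3.07·e^(−0.0378·2/12) + 3.07·e^(−0.0378·5/12) + 3.07·e^(−0.0378·9/12) + 3.07·e^(−0.0378·15/12)
I = 3.0507 + 3.0220 + 2.9842 + 2.9283 = 11.9852
F = (S − I)·e^(rT) = (308.48 − 11.9852) · e^(0.0378·16/12)
= 296.4948 · e^0.050400 = 296.4948 × 1.051692 = kr 311.82

kr 311.82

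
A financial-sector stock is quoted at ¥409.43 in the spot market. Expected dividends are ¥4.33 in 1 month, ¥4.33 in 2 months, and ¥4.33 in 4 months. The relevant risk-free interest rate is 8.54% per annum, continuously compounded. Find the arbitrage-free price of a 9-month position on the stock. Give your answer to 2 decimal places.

¥422.89

PV(dividends) I = 4.33·e^(−0.0854·1/12) + 4.33·e^(−0.0854·2/12) + 4.33·e^(−0.0854·4/12)
I = 4.2993 + 4.2688 + 4.2085 = 12.7766
F = (S − I)·e^(rT) = (409.43 − 12.7766) · e^(0.0854·9/12)
= 396.6534 · e^0.064050 = 396.6534 × 1.066146 = ¥422.89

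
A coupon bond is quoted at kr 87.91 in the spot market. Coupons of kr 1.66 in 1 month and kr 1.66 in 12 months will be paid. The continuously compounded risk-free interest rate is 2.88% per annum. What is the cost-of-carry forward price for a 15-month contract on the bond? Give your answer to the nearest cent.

PV(coupons) I = 1.66·e^(−0.0288·1/12) + 1.66·e^(−0.0288·12/12)
I = 1.6560 + 1.6129 = 3.2689
F = (S − I)·e^(rT) = (87.91 − 3.2689) · e^(0.0288·15/12)
= 84.6411 · e^0.036000 = 84.6411 × 1.036656 = kr 87.74

kr 87.74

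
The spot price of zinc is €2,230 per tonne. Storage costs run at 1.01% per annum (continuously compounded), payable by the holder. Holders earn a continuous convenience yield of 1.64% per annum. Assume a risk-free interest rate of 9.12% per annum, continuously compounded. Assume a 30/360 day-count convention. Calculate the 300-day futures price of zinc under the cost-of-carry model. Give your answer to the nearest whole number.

Net carry = r + u − y = 0.0912 + 0.0101 − 0.0164 = 0.0849
F = S·e^((r+u−y)T) = 2230 · e^(0.0849 × 300/360) = 2230 · e^0.070750
= 2230 × 1.073313 = €2,393 per tonne

€2,393 per tonne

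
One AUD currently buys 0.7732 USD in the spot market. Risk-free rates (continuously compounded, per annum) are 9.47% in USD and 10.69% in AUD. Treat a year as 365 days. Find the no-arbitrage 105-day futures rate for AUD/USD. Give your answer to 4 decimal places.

F = S·e^((r_USD − r_AUD)T) = 0.7732 · e^((0.0947 − 0.1069) × 105/365)
= 0.7732 · e^-0.003510 = 0.7732 × 0.996496
F = 0.7705 USD per AUD

0.7705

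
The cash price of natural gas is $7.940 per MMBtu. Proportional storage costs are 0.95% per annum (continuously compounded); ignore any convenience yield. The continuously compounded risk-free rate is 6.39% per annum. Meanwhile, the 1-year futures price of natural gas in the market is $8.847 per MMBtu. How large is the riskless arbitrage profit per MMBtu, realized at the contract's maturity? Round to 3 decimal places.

$0.302 per MMBtu

Fair futures: F* = S·e^(carry·T), with carry = (r + u) = 0.0639 + 0.0095 = 0.0734
F* = 7.940 · e^(0.0734 × 1) = 7.940 · e^0.073400 = 7.940 × 1.076161 = $8.5447
Market $8.847 > fair $8.5447: forward overpriced → cash-and-carry (buy spot, short the forward).
At maturity, profit = |F_mkt − F*| = |8.847 − 8.5447| = $0.302 per MMBtu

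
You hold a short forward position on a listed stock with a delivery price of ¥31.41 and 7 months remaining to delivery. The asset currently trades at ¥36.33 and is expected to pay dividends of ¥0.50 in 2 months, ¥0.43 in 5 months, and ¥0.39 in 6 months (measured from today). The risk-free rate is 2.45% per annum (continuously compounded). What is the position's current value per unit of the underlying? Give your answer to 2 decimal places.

-¥4.06

PV(remaining dividends) I = 0.50·e^(−0.0245·2/12) + 0.43·e^(−0.0245·5/12) + 0.39·e^(−0.0245·6/12) = 1.3088
Current forward F = (S − I)·e^(rT) = (36.33 − 1.3088)·e^(0.0245·7/12) = 35.0212 × 1.014394 = 35.5253
Value (long) = (F − K)·e^(−rT) = (35.5253 − 31.41) × 0.985810 = 4.0569
Short position value = −(long value) = -¥4.06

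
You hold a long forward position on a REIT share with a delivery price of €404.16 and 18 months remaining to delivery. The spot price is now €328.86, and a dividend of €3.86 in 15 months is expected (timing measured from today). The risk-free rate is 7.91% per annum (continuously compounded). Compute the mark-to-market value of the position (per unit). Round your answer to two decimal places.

-€33.58

PV(remaining dividends) I = 3.86·e^(−0.0791·15/12) = 3.4966
Current forward F = (S − I)·e^(rT) = (328.86 − 3.4966)·e^(0.0791·18/12) = 325.3634 × 1.125976 = 366.3514
Value (long) = (F − K)·e^(−rT) = (366.3514 − 404.16) × 0.888119 = -33.5785
Value = -€33.58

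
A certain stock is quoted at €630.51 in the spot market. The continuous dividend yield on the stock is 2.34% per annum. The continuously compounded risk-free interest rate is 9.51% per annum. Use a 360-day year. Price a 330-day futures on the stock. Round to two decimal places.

F = S·e^((r − q)T) = 630.51 · e^((0.0951 − 0.0234) × 330/360)
= 630.51 · e^0.065725 = 630.51 × 1.067933
F = €673.34

€673.34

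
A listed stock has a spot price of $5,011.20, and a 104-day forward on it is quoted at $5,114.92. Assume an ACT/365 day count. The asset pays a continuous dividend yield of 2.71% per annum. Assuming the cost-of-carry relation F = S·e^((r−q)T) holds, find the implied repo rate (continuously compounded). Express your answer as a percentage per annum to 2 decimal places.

9.90%

From F = S·e^((r−q)T): (r − q) = ln(F/S)/T
ln(5114.92/5011.20) = ln(1.020698) = 0.020487
(r − q) = 0.020487 / (104/365) = 0.071901
r = ln(F/S)/T + q = 0.071901 + 0.0271 = 0.099001
r = 9.90%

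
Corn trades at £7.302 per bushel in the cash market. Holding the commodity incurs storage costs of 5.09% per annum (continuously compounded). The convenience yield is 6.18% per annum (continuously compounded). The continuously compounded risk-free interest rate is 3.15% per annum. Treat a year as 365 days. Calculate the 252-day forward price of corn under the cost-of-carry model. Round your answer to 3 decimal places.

£7.407 per bushel

Net carry = r + u − y = 0.0315 + 0.0509 − 0.0618 = 0.0206
F = S·e^((r+u−y)T) = 7.302 · e^(0.0206 × 252/365) = 7.302 · e^0.014222
= 7.302 × 1.014324 = £7.407 per bushel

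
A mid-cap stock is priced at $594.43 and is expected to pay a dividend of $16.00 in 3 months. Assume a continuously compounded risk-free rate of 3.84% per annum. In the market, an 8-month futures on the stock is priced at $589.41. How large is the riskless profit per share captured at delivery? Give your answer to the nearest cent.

PV(dividends) I = 16.00·e^(−0.0384·3/12) = 15.8471
Fair futures F* = (S − I)·e^(rT) = (594.43 − 15.8471)·e^0.025600 = 578.5829 × 1.025930 = 593.5856
Market $589.41 < fair 593.5856: forward underpriced → reverse cash-and-carry (short the stock, invest proceeds at r, pay the dividends, go long the forward).
Profit at T = |F_mkt − F*| = |589.41 − 593.5856| = $4.18 per share

$4.18 per share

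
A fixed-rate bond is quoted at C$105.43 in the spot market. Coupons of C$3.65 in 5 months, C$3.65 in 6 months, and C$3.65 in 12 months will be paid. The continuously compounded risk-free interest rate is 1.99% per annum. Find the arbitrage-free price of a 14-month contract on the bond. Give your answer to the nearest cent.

PV(coupons) I = 3.65·e^(−0.0199·5/12) + 3.65·e^(−0.0199·6/12) + 3.65·e^(−0.0199·12/12)
I = 3.6199 + 3.6139 + 3.5781 = 10.8119
F = (S − I)·e^(rT) = (105.43 − 10.8119) · e^(0.0199·14/12)
= 94.6181 · e^0.023217 = 94.6181 × 1.023489 = C$96.84

C$96.84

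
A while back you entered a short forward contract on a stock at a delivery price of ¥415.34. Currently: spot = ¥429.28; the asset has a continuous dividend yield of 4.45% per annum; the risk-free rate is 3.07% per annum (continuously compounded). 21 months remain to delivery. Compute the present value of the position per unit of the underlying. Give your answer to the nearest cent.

Current fair forward for the remaining 21 months: F = S·e^((r − q)·T), (r − q) = 0.0307 − 0.0445 = -0.0138
F = 429.28 · e^(-0.0138 × 21/12) = 429.28 × 0.976139 = 419.0369
Value of long forward = (F − K)·e^(−rT) = (419.0369 − 415.34) · e^(−0.0307·21/12)
= 3.6969 × 0.947693 = 3.50
Short position value = −(long value) = -¥3.50

-¥3.50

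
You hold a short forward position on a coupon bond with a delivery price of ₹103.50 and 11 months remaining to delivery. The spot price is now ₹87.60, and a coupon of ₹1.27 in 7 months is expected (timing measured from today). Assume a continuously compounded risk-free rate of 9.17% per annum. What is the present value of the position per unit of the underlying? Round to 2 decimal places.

₹8.76

PV(remaining coupons) I = 1.27·e^(−0.0917·7/12) = 1.2039
Current forward F = (S − I)·e^(rT) = (87.60 − 1.2039)·e^(0.0917·11/12) = 86.3961 × 1.087692 = 93.9723
Value (long) = (F − K)·e^(−rT) = (93.9723 − 103.50) × 0.919378 = -8.7596
Short position value = −(long value) = ₹8.76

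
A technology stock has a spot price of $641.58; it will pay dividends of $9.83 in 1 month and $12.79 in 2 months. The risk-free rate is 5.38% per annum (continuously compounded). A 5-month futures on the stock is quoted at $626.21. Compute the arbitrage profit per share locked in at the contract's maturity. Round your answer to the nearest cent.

PV(dividends) I = 9.83·e^(−0.0538·1/12) + 12.79·e^(−0.0538·2/12) = 22.4619
Fair futures F* = (S − I)·e^(rT) = (641.58 − 22.4619)·e^0.022417 = 619.1181 × 1.022670 = 633.1535
Market $626.21 < fair 633.1535: forward underpriced → reverse cash-and-carry (short the stock, invest proceeds at r, pay the dividends, go long the forward).
Profit at T = |F_mkt − F*| = |626.21 − 633.1535| = $6.94 per share

$6.94 per share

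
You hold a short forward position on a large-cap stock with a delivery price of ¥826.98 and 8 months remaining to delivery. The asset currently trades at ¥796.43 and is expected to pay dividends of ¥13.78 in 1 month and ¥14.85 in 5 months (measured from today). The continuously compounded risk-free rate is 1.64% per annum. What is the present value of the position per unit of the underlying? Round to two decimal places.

¥50.07

PV(remaining dividends) I = 13.78·e^(−0.0164·1/12) + 14.85·e^(−0.0164·5/12) = 28.5101
Current forward F = (S − I)·e^(rT) = (796.43 − 28.5101)·e^(0.0164·8/12) = 767.9199 × 1.010993 = 776.3616
Value (long) = (F − K)·e^(−rT) = (776.3616 − 826.98) × 0.989126 = -50.0680
Short position value = −(long value) = ¥50.07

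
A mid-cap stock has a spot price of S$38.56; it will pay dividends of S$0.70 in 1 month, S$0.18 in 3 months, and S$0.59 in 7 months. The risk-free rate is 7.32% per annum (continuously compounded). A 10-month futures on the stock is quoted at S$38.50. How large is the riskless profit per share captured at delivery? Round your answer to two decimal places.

PV(dividends) I = 0.70·e^(−0.0732·1/12) + 0.18·e^(−0.0732·3/12) + 0.59·e^(−0.0732·7/12) = 1.4378
Fair futures F* = (S − I)·e^(rT) = (38.56 − 1.4378)·e^0.061000 = 37.1222 × 1.062899 = 39.4571
Market S$38.50 < fair 39.4571: forward underpriced → reverse cash-and-carry (short the stock, invest proceeds at r, pay the dividends, go long the forward).
Profit at T = |F_mkt − F*| = |38.50 − 39.4571| = S$0.96 per share

S$0.96 per share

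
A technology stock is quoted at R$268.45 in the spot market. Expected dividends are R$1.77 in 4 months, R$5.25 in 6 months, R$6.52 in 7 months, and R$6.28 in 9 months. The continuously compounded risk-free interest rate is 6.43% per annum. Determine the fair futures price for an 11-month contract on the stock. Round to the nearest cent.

PV(dividends) I = 1.77·e^(−0.0643·4/12) + 5.25·e^(−0.0643·6/12) + 6.52·e^(−0.0643·7/12) + 6.28·e^(−0.0643·9/12)
I = 1.7325 + 5.0839 + 6.2800 + 5.9843 = 19.0807
F = (S − I)·e^(rT) = (268.45 − 19.0807) · e^(0.0643·11/12)
= 249.3693 · e^0.058942 = 249.3693 × 1.060714 = R$264.51

R$264.51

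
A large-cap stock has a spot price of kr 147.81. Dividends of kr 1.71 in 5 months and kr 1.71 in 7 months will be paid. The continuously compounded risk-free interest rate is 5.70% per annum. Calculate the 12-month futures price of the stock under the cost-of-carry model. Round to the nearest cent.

PV(dividends) I = 1.71·e^(−0.0570·5/12) + 1.71·e^(−0.0570·7/12)
I = 1.6699 + 1.6541 = 3.3240
F = (S − I)·e^(rT) = (147.81 − 3.3240) · e^(0.0570·12/12)
= 144.4860 · e^0.057000 = 144.4860 × 1.058656 = kr 152.96

kr 152.96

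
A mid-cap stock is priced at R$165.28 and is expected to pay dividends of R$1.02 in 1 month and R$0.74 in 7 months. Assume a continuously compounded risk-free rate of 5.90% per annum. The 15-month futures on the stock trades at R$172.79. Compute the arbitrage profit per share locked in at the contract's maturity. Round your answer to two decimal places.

PV(dividends) I = 1.02·e^(−0.0590·1/12) + 0.74·e^(−0.0590·7/12) = 1.7300
Fair futures F* = (S − I)·e^(rT) = (165.28 − 1.7300)·e^0.073750 = 163.5500 × 1.076538 = 176.0678
Market R$172.79 < fair 176.0678: forward underpriced → reverse cash-and-carry (short the stock, invest proceeds at r, pay the dividends, go long the forward).
Profit at T = |F_mkt − F*| = |172.79 − 176.0678| = R$3.28 per share

R$3.28 per share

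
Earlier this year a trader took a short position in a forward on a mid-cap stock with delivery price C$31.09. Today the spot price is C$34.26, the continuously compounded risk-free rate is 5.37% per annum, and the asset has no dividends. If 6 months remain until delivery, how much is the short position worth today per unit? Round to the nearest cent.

Current fair forward for the remaining 6 months: F = S·e^(r·T), r = 0.0537
F = 34.26 · e^(0.0537 × 6/12) = 34.26 × 1.027214 = 35.1924
Value of long forward = (F − K)·e^(−rT) = (35.1924 − 31.09) · e^(−0.0537·6/12)
= 4.1024 × 0.973507 = 3.99
Short position value = −(long value) = -C$3.99

-C$3.99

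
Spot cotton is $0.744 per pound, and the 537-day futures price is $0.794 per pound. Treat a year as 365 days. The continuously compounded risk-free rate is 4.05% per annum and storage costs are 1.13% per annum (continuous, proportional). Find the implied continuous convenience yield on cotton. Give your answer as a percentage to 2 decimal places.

0.76%

F = S·e^((r+u−y)T) ⇒ (r+u−y) = ln(F/S)/T
ln(0.794/0.744) = 0.065042; /T ⇒ 0.044209
y = r + u − ln(F/S)/T = 0.0405 + 0.0113 − 0.044209 = 0.007591
y = 0.76%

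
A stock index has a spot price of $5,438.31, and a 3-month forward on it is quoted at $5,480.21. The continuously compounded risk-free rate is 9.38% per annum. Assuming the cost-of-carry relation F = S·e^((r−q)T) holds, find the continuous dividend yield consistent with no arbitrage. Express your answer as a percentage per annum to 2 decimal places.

From F = S·e^((r−q)T): (r − q) = ln(F/S)/T
ln(5480.21/5438.31) = ln(1.007705) = 0.007675
(r − q) = 0.007675 / (3/12) = 0.030700
q = r − ln(F/S)/T = 0.0938 − 0.030700 = 0.063100
q = 6.31%

6.31%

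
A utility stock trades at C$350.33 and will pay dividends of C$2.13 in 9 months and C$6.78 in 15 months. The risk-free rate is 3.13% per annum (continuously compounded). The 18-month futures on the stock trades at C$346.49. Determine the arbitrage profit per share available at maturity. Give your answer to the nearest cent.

PV(dividends) I = 2.13·e^(−0.0313·9/12) + 6.78·e^(−0.0313·15/12) = 8.6004
Fair futures F* = (S − I)·e^(rT) = (350.33 − 8.6004)·e^0.046950 = 341.7296 × 1.048070 = 358.1565
Market C$346.49 < fair 358.1565: forward underpriced → reverse cash-and-carry (short the stock, invest proceeds at r, pay the dividends, go long the forward).
Profit at T = |F_mkt − F*| = |346.49 − 358.1565| = C$11.67 per share

C$11.67 per share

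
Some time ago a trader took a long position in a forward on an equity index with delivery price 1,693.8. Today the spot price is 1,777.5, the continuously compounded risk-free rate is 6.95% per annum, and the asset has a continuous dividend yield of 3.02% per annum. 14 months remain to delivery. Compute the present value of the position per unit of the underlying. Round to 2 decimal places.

154.08

Current fair forward for the remaining 14 months: F = S·e^((r − q)·T), (r − q) = 0.0695 − 0.0302 = 0.0393
F = 1777.5 · e^(0.0393 × 14/12) = 1777.5 × 1.04691736 = 1860.8956
Value of long forward = (F − K)·e^(−rT) = (1860.8956 − 1693.8) · e^(−0.0695·14/12)
= 167.0956 × 0.92211685 = 154.08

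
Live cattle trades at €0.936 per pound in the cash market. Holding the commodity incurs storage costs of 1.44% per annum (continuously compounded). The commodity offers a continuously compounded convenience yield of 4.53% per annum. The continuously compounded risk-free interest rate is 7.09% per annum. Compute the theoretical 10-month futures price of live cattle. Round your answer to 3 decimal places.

€0.968 per pound

Net carry = r + u − y = 0.0709 + 0.0144 − 0.0453 = 0.0400
F = S·e^((r+u−y)T) = 0.936 · e^(0.0400 × 10/12) = 0.936 · e^0.033333
= 0.936 × 1.033895 = €0.968 per pound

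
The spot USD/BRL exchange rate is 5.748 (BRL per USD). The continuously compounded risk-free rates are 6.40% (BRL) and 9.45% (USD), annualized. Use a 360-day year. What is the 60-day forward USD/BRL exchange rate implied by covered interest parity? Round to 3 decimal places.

5.719

F = S·e^((r_BRL − r_USD)T) = 5.748 · e^((0.0640 − 0.0945) × 60/360)
= 5.748 · e^-0.005083 = 5.748 × 0.994930
F = 5.719 BRL per USD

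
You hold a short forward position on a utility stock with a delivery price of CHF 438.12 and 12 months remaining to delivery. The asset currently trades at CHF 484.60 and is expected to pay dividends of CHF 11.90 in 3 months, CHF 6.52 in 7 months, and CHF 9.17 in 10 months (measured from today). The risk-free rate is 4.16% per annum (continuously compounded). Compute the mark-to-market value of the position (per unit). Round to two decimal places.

PV(remaining dividends) I = 11.90·e^(−0.0416·3/12) + 6.52·e^(−0.0416·7/12) + 9.17·e^(−0.0416·10/12) = 26.9981
Current forward F = (S − I)·e^(rT) = (484.60 − 26.9981)·e^(0.0416·12/12) = 457.6019 × 1.042477 = 477.0395
Value (long) = (F − K)·e^(−rT) = (477.0395 − 438.12) × 0.959253 = 37.3336
Short position value = −(long value) = -CHF 37.33

-CHF 37.33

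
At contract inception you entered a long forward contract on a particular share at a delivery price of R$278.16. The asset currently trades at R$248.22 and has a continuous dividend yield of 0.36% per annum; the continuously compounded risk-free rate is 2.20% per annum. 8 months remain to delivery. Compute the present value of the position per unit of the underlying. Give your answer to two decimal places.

Current fair forward for the remaining 8 months: F = S·e^((r − q)·T), (r − q) = 0.0220 − 0.0036 = 0.0184
F = 248.22 · e^(0.0184 × 8/12) = 248.22 × 1.012342 = 251.2835
Value of long forward = (F − K)·e^(−rT) = (251.2835 − 278.16) · e^(−0.0220·8/12)
= -26.8765 × 0.985440 = -26.49

-R$26.49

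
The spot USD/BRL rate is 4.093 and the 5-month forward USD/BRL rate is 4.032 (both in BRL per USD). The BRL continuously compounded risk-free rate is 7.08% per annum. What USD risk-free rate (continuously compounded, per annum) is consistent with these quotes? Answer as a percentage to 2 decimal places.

10.68%

F = S·e^((r_BRL − r_USD)T) ⇒ r_USD = r_BRL − ln(F/S)/T
ln(4.032/4.093) = -0.015016; /(5/12) = -0.036038
r_USD = 0.0708 + 0.036038 = 0.106838
r_USD = 10.68%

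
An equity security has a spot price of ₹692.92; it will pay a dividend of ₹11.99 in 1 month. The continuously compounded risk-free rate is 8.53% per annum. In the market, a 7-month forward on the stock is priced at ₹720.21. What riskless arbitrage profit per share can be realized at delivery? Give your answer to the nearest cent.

PV(dividends) I = 11.99·e^(−0.0853·1/12) = 11.9051
Fair forward F* = (S − I)·e^(rT) = (692.92 − 11.9051)·e^0.049758 = 681.0149 × 1.051017 = 715.7582
Market ₹720.21 > fair 715.7582: forward overpriced → cash-and-carry (borrow at r, buy the stock and collect the dividends, short the forward).
Profit at T = |F_mkt − F*| = |720.21 − 715.7582| = ₹4.45 per share

₹4.45 per share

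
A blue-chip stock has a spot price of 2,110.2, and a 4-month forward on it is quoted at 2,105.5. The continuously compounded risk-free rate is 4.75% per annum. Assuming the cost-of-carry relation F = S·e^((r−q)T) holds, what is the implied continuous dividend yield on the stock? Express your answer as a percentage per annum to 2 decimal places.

From F = S·e^((r−q)T): (r − q) = ln(F/S)/T
ln(2105.5/2110.2) = ln(0.997773) = -0.002229
(r − q) = -0.002229 / (4/12) = -0.006687
q = r − ln(F/S)/T = 0.0475 + 0.006687 = 0.054187
q = 5.42%

5.42%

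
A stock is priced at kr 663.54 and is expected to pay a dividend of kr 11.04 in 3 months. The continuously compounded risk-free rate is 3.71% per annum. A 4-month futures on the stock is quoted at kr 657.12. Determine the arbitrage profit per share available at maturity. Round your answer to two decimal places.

kr 3.60 per share

PV(dividends) I = 11.04·e^(−0.0371·3/12) = 10.9381
Fair futures F* = (S − I)·e^(rT) = (663.54 − 10.9381)·e^0.012367 = 652.6019 × 1.012444 = 660.7229
Market kr 657.12 < fair 660.7229: forward underpriced → reverse cash-and-carry (short the stock, invest proceeds at r, pay the dividends, go long the forward).
Profit at T = |F_mkt − F*| = |657.12 − 660.7229| = kr 3.60 per share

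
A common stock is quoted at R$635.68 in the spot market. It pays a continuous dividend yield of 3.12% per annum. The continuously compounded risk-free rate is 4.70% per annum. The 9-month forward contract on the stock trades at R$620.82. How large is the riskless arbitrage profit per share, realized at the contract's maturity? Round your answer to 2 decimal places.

Fair forward: F* = S·e^(carry·T), with carry = (r − q) = 0.0470 − 0.0312 = 0.0158
F* = 635.68 · e^(0.0158 × 9/12) = 635.68 · e^0.011850 = 635.68 × 1.011920 = R$643.2573
Market R$620.82 < fair R$643.2573: forward underpriced → reverse cash-and-carry (short spot, go long the forward).
At maturity, profit = |F_mkt − F*| = |620.82 − 643.2573| = R$22.44 per share

R$22.44 per share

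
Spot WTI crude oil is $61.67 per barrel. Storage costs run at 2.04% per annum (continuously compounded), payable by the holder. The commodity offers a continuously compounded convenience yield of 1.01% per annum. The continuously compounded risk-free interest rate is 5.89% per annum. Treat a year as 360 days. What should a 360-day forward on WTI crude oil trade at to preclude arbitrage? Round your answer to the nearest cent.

Net carry = r + u − y = 0.0589 + 0.0204 − 0.0101 = 0.0692
F = S·e^((r+u−y)T) = 61.67 · e^(0.0692 × 360/360) = 61.67 · e^0.069200
= 61.67 × 1.071651 = $66.09 per barrel

$66.09 per barrel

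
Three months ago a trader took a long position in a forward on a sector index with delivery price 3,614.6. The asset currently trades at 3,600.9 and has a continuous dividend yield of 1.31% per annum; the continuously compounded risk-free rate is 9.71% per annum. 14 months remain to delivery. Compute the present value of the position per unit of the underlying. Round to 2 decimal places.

318.82

Current fair forward for the remaining 14 months: F = S·e^((r − q)·T), (r − q) = 0.0971 − 0.0131 = 0.0840
F = 3600.9 · e^(0.0840 × 14/12) = 3600.9 × 1.10296279 = 3971.6587
Value of long forward = (F − K)·e^(−rT) = (3971.6587 − 3614.6) · e^(−0.0971·14/12)
= 357.0587 × 0.89289764 = 318.82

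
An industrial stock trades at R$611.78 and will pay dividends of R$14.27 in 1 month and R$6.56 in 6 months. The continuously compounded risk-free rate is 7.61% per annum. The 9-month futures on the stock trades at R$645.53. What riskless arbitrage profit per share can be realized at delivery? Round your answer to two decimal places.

R$19.52 per share

PV(dividends) I = 14.27·e^(−0.0761·1/12) + 6.56·e^(−0.0761·6/12) = 20.4949
Fair futures F* = (S − I)·e^(rT) = (611.78 − 20.4949)·e^0.057075 = 591.2851 × 1.058735 = 626.0142
Market R$645.53 > fair 626.0142: forward overpriced → cash-and-carry (borrow at r, buy the stock and collect the dividends, short the forward).
Profit at T = |F_mkt − F*| = |645.53 − 626.0142| = R$19.52 per share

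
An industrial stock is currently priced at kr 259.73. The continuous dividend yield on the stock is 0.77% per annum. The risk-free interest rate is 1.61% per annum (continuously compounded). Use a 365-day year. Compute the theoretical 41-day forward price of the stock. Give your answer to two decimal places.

F = S·e^((r − q)T) = 259.73 · e^((0.0161 − 0.0077) × 41/365)
= 259.73 · e^0.000944 = 259.73 × 1.000944
F = kr 259.98

kr 259.98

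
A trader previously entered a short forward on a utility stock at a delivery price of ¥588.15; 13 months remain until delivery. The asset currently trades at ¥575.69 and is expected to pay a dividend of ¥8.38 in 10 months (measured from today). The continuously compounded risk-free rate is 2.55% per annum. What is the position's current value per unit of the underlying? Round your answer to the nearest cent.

PV(remaining dividends) I = 8.38·e^(−0.0255·10/12) = 8.2038
Current forward F = (S − I)·e^(rT) = (575.69 − 8.2038)·e^(0.0255·13/12) = 567.4862 × 1.028010 = 583.3815
Value (long) = (F − K)·e^(−rT) = (583.3815 − 588.15) × 0.972753 = -4.6386
Short position value = −(long value) = ¥4.64

¥4.64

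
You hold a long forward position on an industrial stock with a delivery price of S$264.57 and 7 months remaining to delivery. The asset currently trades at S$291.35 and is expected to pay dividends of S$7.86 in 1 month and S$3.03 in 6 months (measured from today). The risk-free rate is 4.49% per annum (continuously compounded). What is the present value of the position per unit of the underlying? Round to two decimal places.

S$22.83

PV(remaining dividends) I = 7.86·e^(−0.0449·1/12) + 3.03·e^(−0.0449·6/12) = 10.7934
Current forward F = (S − I)·e^(rT) = (291.35 − 10.7934)·e^(0.0449·7/12) = 280.5566 × 1.026538 = 288.0020
Value (long) = (F − K)·e^(−rT) = (288.0020 − 264.57) × 0.974148 = 22.8262
Value = S$22.83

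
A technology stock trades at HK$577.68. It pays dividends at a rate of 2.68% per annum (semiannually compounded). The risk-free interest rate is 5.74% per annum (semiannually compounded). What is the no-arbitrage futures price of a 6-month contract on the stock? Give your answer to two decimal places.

F = S · (1+r/2)^(2T) / (1+q/2)^(2T)
= 577.68 × 1.028700 / 1.013400 = 577.68 × 1.015098
F = HK$586.40

HK$586.40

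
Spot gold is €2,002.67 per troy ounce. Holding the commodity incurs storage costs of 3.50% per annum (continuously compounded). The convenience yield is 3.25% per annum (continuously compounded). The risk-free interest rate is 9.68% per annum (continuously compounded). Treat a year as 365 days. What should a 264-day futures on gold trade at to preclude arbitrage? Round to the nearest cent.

€2,151.80 per troy ounce

Net carry = r + u − y = 0.0968 + 0.0350 − 0.0325 = 0.0993
F = S·e^((r+u−y)T) = 2002.67 · e^(0.0993 × 264/365) = 2002.67 · e^0.07182247
= 2002.67 × 1.07446458 = €2,151.80 per troy ounce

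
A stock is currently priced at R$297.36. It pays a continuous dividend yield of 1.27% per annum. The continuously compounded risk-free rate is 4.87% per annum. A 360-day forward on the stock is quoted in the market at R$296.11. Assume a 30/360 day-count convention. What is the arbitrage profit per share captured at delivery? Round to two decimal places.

R$12.15 per share

Fair forward: F* = S·e^(carry·T), with carry = (r − q) = 0.0487 − 0.0127 = 0.0360
F* = 297.36 · e^(0.0360 × 360/360) = 297.36 · e^0.036000 = 297.36 × 1.036656 = R$308.2600
Market R$296.11 < fair R$308.2600: forward underpriced → reverse cash-and-carry (short spot, go long the forward).
At maturity, profit = |F_mkt − F*| = |296.11 − 308.2600| = R$12.15 per share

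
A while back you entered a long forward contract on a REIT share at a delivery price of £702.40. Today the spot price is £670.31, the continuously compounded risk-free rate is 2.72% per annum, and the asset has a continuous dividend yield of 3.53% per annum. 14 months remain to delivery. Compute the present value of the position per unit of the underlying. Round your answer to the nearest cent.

Current fair forward for the remaining 14 months: F = S·e^((r − q)·T), (r − q) = 0.0272 − 0.0353 = -0.0081
F = 670.31 · e^(-0.0081 × 14/12) = 670.31 × 0.990595 = 664.0057
Value of long forward = (F − K)·e^(−rT) = (664.0057 − 702.40) · e^(−0.0272·14/12)
= -38.3943 × 0.968765 = -37.20

-£37.20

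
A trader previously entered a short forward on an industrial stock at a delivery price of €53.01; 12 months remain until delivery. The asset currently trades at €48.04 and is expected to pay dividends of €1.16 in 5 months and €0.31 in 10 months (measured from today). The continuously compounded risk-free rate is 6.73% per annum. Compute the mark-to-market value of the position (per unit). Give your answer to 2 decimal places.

€2.94

PV(remaining dividends) I = 1.16·e^(−0.0673·5/12) + 0.31·e^(−0.0673·10/12) = 1.4210
Current forward F = (S − I)·e^(rT) = (48.04 − 1.4210)·e^(0.0673·12/12) = 46.6190 × 1.069616 = 49.8644
Value (long) = (F − K)·e^(−rT) = (49.8644 − 53.01) × 0.934915 = -2.9409
Short position value = −(long value) = €2.94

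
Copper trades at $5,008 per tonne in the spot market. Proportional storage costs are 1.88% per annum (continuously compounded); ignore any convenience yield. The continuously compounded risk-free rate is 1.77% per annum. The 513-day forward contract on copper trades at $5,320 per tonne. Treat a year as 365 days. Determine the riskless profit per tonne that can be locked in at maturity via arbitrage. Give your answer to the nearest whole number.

Fair forward: F* = S·e^(carry·T), with carry = (r + u) = 0.0177 + 0.0188 = 0.0365
F* = 5008 · e^(0.0365 × 513/365) = 5008 · e^0.051300 = 5008 × 1.052639 = $5271.6161
Market $5320 > fair $5271.6161: forward overpriced → cash-and-carry (buy spot, short the forward).
At maturity, profit = |F_mkt − F*| = |5320 − 5271.6161| = $48 per tonne

$48 per tonne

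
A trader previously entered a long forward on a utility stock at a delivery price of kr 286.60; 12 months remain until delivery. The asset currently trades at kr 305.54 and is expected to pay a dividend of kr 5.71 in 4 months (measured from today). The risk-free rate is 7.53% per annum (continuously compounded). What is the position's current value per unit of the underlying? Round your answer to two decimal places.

PV(remaining dividends) I = 5.71·e^(−0.0753·4/12) = 5.5685
Current forward F = (S − I)·e^(rT) = (305.54 − 5.5685)·e^(0.0753·12/12) = 299.9715 × 1.078208 = 323.4317
Value (long) = (F − K)·e^(−rT) = (323.4317 − 286.60) × 0.927465 = 34.1601
Value = kr 34.16

kr 34.16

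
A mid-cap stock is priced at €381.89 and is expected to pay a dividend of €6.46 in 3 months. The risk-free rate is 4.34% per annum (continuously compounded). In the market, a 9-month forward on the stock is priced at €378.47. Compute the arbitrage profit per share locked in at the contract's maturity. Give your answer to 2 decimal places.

PV(dividends) I = 6.46·e^(−0.0434·3/12) = 6.3903
Fair forward F* = (S − I)·e^(rT) = (381.89 − 6.3903)·e^0.032550 = 375.4997 × 1.033086 = 387.9235
Market €378.47 < fair 387.9235: forward underpriced → reverse cash-and-carry (short the stock, invest proceeds at r, pay the dividends, go long the forward).
Profit at T = |F_mkt − F*| = |378.47 − 387.9235| = €9.45 per share

€9.45 per share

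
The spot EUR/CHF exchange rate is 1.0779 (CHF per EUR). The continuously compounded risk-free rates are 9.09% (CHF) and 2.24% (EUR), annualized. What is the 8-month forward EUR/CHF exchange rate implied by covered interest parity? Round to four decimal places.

1.1283

F = S·e^((r_CHF − r_EUR)T) = 1.0779 · e^((0.0909 − 0.0224) × 8/12)
= 1.0779 · e^0.045667 = 1.0779 × 1.046726
F = 1.1283 CHF per EUR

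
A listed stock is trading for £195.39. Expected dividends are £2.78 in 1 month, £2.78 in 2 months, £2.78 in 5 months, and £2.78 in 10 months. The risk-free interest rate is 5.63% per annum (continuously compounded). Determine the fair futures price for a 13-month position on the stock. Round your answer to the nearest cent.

PV(dividends) I = 2.78·e^(−0.0563·1/12) + 2.78·e^(−0.0563·2/12) + 2.78·e^(−0.0563·5/12) + 2.78·e^(−0.0563·10/12)
I = 2.7670 + 2.7540 + 2.7155 + 2.6526 = 10.8891
F = (S − I)·e^(rT) = (195.39 − 10.8891) · e^(0.0563·13/12)
= 184.5009 · e^0.060992 = 184.5009 × 1.062890 = £196.10

£196.10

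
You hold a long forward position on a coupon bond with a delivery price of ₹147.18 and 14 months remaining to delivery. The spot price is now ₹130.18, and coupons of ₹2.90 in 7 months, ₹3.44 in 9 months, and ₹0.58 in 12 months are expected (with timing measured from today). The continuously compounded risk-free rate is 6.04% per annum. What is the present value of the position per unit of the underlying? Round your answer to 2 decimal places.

-₹13.62

PV(remaining coupons) I = 2.90·e^(−0.0604·7/12) + 3.44·e^(−0.0604·9/12) + 0.58·e^(−0.0604·12/12) = 6.6333
Current forward F = (S − I)·e^(rT) = (130.18 − 6.6333)·e^(0.0604·14/12) = 123.5467 × 1.073009 = 132.5667
Value (long) = (F − K)·e^(−rT) = (132.5667 − 147.18) × 0.931959 = -13.6190
Value = -₹13.62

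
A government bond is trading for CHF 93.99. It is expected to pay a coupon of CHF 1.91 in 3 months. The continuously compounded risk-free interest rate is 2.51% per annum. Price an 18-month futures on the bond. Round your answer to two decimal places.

CHF 95.63

PV(coupons) I = 1.91·e^(−0.0251·3/12)
I = 1.8981
F = (S − I)·e^(rT) = (93.99 − 1.8981) · e^(0.0251·18/12)
= 92.0919 · e^0.037650 = 92.0919 × 1.038368 = CHF 95.63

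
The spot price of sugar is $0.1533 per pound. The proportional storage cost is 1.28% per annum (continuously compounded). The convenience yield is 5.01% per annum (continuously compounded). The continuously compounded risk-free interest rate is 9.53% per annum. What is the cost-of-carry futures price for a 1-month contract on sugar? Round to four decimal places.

Net carry = r + u − y = 0.0953 + 0.0128 − 0.0501 = 0.0580
F = S·e^((r+u−y)T) = 0.1533 · e^(0.0580 × 1/12) = 0.1533 · e^0.004833
= 0.1533 × 1.004845 = $0.1540 per pound

$0.1540 per pound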